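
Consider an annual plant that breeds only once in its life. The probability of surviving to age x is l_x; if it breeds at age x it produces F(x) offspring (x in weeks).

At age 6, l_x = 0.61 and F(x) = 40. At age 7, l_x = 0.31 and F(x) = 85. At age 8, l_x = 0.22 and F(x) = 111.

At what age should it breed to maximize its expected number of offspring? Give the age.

7

Expected offspring if breeding at age x = l_x × F(x):
  age 6: 0.61 × 40 = 24.400
  age 7: 0.31 × 85 = 26.350
  age 8: 0.22 × 111 = 24.420
Maximum at age 7 (26.350).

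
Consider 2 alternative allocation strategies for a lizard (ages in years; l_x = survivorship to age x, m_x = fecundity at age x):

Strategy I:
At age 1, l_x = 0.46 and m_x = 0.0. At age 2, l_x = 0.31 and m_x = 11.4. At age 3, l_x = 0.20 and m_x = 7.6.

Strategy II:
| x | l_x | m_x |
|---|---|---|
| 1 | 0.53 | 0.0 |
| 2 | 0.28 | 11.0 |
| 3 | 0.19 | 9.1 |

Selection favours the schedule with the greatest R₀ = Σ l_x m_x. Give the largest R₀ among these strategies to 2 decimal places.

Strategy I: R₀ = 0.46×0.0 + 0.31×11.4 + 0.20×7.6 = 5.0540
Strategy II: R₀ = 0.53×0.0 + 0.28×11.0 + 0.19×9.1 = 4.8090
Highest R₀: strategy I with 5.0540.

5.05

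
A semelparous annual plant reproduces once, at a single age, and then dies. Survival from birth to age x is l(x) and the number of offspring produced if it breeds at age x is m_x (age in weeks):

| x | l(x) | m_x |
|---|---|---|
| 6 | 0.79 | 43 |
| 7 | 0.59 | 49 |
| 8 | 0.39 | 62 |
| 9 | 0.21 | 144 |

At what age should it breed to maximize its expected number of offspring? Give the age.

Expected offspring if breeding at age x = l(x) × m_x:
  age 6: 0.79 × 43 = 33.970
  age 7: 0.59 × 49 = 28.910
  age 8: 0.39 × 62 = 24.180
  age 9: 0.21 × 144 = 30.240
Maximum at age 6 (33.970).

6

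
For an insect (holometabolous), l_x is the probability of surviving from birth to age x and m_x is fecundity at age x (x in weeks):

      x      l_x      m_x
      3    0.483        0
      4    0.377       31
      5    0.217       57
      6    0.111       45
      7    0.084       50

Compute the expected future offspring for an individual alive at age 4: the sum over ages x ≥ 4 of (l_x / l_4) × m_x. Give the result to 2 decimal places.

88.20

l_4 = 0.377. Conditional survival from age 4 to x is l_x / l_4.
  x=4: (0.377/0.377) × 31 = 31.0000
  x=5: (0.217/0.377) × 57 = 32.8090
  x=6: (0.111/0.377) × 45 = 13.2493
  x=7: (0.084/0.377) × 50 = 11.1406
Sum = 31.0000 + 32.8090 + 13.2493 + 11.1406 = 88.1989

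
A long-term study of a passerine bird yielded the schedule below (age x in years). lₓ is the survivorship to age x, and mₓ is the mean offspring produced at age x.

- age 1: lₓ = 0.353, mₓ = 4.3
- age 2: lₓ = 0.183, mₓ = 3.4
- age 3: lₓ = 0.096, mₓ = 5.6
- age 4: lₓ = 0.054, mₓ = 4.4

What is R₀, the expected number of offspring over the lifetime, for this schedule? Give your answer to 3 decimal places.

R₀ = Σ lₓ mₓ:
  age 1: 0.353 × 4.3 = 1.5179
  age 2: 0.183 × 3.4 = 0.6222
  age 3: 0.096 × 5.6 = 0.5376
  age 4: 0.054 × 4.4 = 0.2376
R₀ = 1.5179 + 0.6222 + 0.5376 + 0.2376 = 2.9153

2.915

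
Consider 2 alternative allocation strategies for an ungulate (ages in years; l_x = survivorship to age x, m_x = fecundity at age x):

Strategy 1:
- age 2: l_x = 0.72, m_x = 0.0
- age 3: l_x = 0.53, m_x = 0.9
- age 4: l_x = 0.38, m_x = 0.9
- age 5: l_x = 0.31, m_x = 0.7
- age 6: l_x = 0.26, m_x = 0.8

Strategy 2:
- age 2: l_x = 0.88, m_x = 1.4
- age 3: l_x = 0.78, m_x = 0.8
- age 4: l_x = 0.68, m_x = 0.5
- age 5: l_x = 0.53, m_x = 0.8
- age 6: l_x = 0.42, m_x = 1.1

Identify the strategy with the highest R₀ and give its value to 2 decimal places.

Strategy 1: R₀ = 0.72×0.0 + 0.53×0.9 + 0.38×0.9 + 0.31×0.7 + 0.26×0.8 = 1.2440
Strategy 2: R₀ = 0.88×1.4 + 0.78×0.8 + 0.68×0.5 + 0.53×0.8 + 0.42×1.1 = 3.0820
Highest R₀: strategy 2 with 3.0820.

3.08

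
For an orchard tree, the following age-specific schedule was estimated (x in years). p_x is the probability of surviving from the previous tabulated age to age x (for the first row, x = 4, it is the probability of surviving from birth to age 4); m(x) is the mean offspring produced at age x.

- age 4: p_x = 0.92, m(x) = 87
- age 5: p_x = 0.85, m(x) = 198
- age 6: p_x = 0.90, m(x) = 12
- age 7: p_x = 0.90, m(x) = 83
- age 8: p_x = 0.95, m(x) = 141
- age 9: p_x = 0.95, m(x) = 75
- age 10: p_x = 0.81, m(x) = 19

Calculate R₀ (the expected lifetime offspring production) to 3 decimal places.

432.415

Survivorship from birth: l_x = p_4·p_5·…·p_x.
  l_4 = 0.92000
  l_5 = 0.78200
  l_6 = 0.70380
  l_7 = 0.63342
  l_8 = 0.60175
  l_9 = 0.57166
  l_10 = 0.46305
R₀ = Σ l_x m(x):
  age 4: 0.92000 × 87 = 80.0400
  age 5: 0.78200 × 198 = 154.8360
  age 6: 0.70380 × 12 = 8.4456
  age 7: 0.63342 × 83 = 52.5739
  age 8: 0.60175 × 141 = 84.8468
  age 9: 0.57166 × 75 = 42.8745
  age 10: 0.46305 × 19 = 8.7980
R₀ = 80.0400 + 154.8360 + 8.4456 + 52.5739 + 84.8468 + 42.8745 + 8.7980 = 432.4147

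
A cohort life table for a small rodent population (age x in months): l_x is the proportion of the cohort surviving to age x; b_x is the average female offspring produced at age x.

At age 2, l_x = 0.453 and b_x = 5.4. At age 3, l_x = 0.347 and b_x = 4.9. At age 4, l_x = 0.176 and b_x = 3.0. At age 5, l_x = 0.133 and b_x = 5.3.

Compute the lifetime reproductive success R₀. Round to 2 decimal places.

R₀ = Σ l_x b_x:
  age 2: 0.453 × 5.4 = 2.4462
  age 3: 0.347 × 4.9 = 1.7003
  age 4: 0.176 × 3.0 = 0.5280
  age 5: 0.133 × 5.3 = 0.7049
R₀ = 2.4462 + 1.7003 + 0.5280 + 0.7049 = 5.3794

5.38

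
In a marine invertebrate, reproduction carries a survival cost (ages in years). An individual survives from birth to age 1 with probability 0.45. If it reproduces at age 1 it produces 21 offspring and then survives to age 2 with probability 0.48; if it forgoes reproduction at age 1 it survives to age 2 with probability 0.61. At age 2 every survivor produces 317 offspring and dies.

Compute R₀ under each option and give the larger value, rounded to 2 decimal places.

breed at age 1: R₀ = 0.45 × (21 + 0.48 × 317) = 0.45 × 173.1600 = 77.9220
delay to age 2: R₀ = 0.45 × (0.61 × 317) = 0.45 × 193.3700 = 87.0165
Higher: delay to age 2 (87.0165).

87.02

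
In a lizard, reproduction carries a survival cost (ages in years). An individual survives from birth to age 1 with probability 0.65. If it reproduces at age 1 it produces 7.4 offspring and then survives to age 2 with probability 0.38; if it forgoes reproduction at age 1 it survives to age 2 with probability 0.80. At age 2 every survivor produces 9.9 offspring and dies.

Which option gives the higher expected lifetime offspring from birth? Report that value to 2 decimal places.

7.26

breed at age 1: R₀ = 0.65 × (7.4 + 0.38 × 9.9) = 0.65 × 11.1620 = 7.2553
delay to age 2: R₀ = 0.65 × (0.80 × 9.9) = 0.65 × 7.9200 = 5.1480
Higher: breed at age 1 (7.2553).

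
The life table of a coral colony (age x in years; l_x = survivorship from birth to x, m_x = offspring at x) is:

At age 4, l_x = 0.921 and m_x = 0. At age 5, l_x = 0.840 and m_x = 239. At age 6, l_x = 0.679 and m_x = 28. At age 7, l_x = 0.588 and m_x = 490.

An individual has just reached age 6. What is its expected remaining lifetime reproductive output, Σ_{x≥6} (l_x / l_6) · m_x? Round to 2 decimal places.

452.33

l_6 = 0.679. Conditional survival from age 6 to x is l_x / l_6.
  x=6: (0.679/0.679) × 28 = 28.0000
  x=7: (0.588/0.679) × 490 = 424.3299
Sum = 28.0000 + 424.3299 = 452.3299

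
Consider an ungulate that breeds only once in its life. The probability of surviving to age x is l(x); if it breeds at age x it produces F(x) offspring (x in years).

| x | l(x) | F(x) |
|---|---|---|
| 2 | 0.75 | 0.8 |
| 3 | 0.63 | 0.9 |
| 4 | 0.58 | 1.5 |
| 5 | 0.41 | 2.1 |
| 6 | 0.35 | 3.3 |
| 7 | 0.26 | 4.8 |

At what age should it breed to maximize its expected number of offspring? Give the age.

7

Expected offspring if breeding at age x = l(x) × F(x):
  age 2: 0.75 × 0.8 = 0.600
  age 3: 0.63 × 0.9 = 0.567
  age 4: 0.58 × 1.5 = 0.870
  age 5: 0.41 × 2.1 = 0.861
  age 6: 0.35 × 3.3 = 1.155
  age 7: 0.26 × 4.8 = 1.248
Maximum at age 7 (1.248).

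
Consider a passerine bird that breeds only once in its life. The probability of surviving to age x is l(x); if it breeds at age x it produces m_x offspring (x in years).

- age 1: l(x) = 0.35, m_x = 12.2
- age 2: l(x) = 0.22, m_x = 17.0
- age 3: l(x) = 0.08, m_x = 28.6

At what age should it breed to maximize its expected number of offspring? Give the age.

Expected offspring if breeding at age x = l(x) × m_x:
  age 1: 0.35 × 12.2 = 4.270
  age 2: 0.22 × 17.0 = 3.740
  age 3: 0.08 × 28.6 = 2.288
Maximum at age 1 (4.270).

1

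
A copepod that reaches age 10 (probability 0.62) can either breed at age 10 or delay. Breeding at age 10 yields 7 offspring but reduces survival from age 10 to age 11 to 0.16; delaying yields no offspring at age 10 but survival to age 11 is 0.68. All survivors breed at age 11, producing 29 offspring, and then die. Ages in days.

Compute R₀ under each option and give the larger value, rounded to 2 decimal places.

12.23

breed at age 10: R₀ = 0.62 × (7 + 0.16 × 29) = 0.62 × 11.6400 = 7.2168
delay to age 11: R₀ = 0.62 × (0.68 × 29) = 0.62 × 19.7200 = 12.2264
Higher: delay to age 11 (12.2264).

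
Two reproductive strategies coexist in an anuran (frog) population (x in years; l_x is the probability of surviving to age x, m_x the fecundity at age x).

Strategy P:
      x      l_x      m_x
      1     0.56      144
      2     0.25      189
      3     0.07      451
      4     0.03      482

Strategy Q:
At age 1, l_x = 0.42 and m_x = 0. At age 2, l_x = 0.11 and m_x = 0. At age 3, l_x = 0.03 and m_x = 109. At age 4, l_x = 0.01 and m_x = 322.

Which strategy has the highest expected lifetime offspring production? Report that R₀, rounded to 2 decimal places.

Strategy P: R₀ = 0.56×144 + 0.25×189 + 0.07×451 + 0.03×482 = 173.9200
Strategy Q: R₀ = 0.42×0 + 0.11×0 + 0.03×109 + 0.01×322 = 6.4900
Highest R₀: strategy P with 173.9200.

173.92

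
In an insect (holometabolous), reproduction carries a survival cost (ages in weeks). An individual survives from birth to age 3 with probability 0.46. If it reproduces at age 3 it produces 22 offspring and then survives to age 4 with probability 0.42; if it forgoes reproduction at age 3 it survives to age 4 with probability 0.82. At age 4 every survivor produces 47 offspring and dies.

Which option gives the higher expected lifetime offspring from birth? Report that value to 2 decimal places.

19.20

breed at age 3: R₀ = 0.46 × (22 + 0.42 × 47) = 0.46 × 41.7400 = 19.2004
delay to age 4: R₀ = 0.46 × (0.82 × 47) = 0.46 × 38.5400 = 17.7284
Higher: breed at age 3 (19.2004).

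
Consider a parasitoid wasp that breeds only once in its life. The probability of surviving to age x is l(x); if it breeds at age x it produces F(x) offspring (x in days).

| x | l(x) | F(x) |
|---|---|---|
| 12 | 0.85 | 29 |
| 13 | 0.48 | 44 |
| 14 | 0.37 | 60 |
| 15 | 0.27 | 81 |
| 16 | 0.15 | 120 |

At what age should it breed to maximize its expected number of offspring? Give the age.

Expected offspring if breeding at age x = l(x) × F(x):
  age 12: 0.85 × 29 = 24.650
  age 13: 0.48 × 44 = 21.120
  age 14: 0.37 × 60 = 22.200
  age 15: 0.27 × 81 = 21.870
  age 16: 0.15 × 120 = 18.000
Maximum at age 12 (24.650).

12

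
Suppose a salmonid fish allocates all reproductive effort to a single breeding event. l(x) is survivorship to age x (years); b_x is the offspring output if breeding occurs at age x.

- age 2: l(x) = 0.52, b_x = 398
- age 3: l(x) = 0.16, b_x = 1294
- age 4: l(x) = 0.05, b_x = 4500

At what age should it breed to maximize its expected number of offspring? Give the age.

Expected offspring if breeding at age x = l(x) × b_x:
  age 2: 0.52 × 398 = 206.960
  age 3: 0.16 × 1294 = 207.040
  age 4: 0.05 × 4500 = 225.000
Maximum at age 4 (225.000).

4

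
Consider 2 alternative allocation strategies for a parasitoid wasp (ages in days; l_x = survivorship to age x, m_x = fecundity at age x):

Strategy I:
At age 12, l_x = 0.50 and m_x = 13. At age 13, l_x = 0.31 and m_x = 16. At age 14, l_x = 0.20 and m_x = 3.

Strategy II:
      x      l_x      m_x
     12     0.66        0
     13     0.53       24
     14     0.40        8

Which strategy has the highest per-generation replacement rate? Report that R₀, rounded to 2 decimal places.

15.92

Strategy I: R₀ = 0.50×13 + 0.31×16 + 0.20×3 = 12.0600
Strategy II: R₀ = 0.66×0 + 0.53×24 + 0.40×8 = 15.9200
Highest R₀: strategy II with 15.9200.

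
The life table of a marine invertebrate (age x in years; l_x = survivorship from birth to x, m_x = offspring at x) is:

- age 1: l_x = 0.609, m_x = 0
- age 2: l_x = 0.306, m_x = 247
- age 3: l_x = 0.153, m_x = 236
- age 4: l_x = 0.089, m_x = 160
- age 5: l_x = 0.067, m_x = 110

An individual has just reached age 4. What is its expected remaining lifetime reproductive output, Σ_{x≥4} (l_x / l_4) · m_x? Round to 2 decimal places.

l_4 = 0.089. Conditional survival from age 4 to x is l_x / l_4.
  x=4: (0.089/0.089) × 160 = 160.0000
  x=5: (0.067/0.089) × 110 = 82.8090
Sum = 160.0000 + 82.8090 = 242.8090

242.81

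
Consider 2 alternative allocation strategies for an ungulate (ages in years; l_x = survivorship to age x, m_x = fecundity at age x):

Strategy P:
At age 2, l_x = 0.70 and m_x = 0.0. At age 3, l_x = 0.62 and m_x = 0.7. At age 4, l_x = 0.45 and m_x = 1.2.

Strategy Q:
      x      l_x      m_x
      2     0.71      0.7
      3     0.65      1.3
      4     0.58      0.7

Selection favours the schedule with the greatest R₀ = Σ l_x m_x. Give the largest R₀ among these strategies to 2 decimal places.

Strategy P: R₀ = 0.70×0.0 + 0.62×0.7 + 0.45×1.2 = 0.9740
Strategy Q: R₀ = 0.71×0.7 + 0.65×1.3 + 0.58×0.7 = 1.7480
Highest R₀: strategy Q with 1.7480.

1.75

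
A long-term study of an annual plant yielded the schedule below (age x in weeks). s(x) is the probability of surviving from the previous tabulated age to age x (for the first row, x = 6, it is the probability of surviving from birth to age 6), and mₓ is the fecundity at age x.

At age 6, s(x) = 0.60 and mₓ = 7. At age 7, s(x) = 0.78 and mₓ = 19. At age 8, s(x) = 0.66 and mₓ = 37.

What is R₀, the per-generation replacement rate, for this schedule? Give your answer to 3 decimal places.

Survivorship from birth: l_x = s_6·s_7·…·s_x.
  l_6 = 0.60000
  l_7 = 0.46800
  l_8 = 0.30888
R₀ = Σ l_x mₓ:
  age 6: 0.60000 × 7 = 4.2000
  age 7: 0.46800 × 19 = 8.8920
  age 8: 0.30888 × 37 = 11.4286
R₀ = 4.2000 + 8.8920 + 11.4286 = 24.5206

24.521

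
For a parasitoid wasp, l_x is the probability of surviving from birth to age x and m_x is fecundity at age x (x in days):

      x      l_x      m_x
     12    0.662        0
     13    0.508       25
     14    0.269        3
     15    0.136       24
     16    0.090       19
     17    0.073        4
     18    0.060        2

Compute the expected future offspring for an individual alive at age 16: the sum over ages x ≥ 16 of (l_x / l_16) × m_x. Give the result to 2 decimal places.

l_16 = 0.090. Conditional survival from age 16 to x is l_x / l_16.
  x=16: (0.090/0.090) × 19 = 19.0000
  x=17: (0.073/0.090) × 4 = 3.2444
  x=18: (0.060/0.090) × 2 = 1.3333
Sum = 19.0000 + 3.2444 + 1.3333 = 23.5778

23.58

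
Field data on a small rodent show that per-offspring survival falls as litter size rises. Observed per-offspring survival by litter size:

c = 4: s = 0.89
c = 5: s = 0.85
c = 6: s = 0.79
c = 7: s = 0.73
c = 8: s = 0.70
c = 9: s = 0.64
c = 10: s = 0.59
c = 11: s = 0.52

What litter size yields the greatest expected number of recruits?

10

Expected recruits = c × s(c):
  c=4: 4 × 0.89 = 3.560
  c=5: 5 × 0.85 = 4.250
  c=6: 6 × 0.79 = 4.740
  c=7: 7 × 0.73 = 5.110
  c=8: 8 × 0.70 = 5.600
  c=9: 9 × 0.64 = 5.760
  c=10: 10 × 0.59 = 5.900
  c=11: 11 × 0.52 = 5.720
Maximum at c = 10 (5.900 recruits).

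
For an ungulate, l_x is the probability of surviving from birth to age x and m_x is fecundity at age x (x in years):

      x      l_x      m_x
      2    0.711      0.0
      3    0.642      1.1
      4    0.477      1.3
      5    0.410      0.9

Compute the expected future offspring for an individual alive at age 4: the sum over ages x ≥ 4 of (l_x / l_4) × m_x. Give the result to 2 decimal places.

l_4 = 0.477. Conditional survival from age 4 to x is l_x / l_4.
  x=4: (0.477/0.477) × 1.3 = 1.3000
  x=5: (0.410/0.477) × 0.9 = 0.7736
Sum = 1.3000 + 0.7736 = 2.0736

2.07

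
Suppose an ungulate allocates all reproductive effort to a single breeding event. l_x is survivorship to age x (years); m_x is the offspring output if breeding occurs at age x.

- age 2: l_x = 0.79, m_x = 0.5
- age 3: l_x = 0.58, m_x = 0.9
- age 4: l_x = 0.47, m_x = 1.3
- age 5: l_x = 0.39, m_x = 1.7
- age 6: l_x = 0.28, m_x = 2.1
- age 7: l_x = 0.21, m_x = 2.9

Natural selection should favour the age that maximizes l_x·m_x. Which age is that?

5

Expected offspring if breeding at age x = l_x × m_x:
  age 2: 0.79 × 0.5 = 0.395
  age 3: 0.58 × 0.9 = 0.522
  age 4: 0.47 × 1.3 = 0.611
  age 5: 0.39 × 1.7 = 0.663
  age 6: 0.28 × 2.1 = 0.588
  age 7: 0.21 × 2.9 = 0.609
Maximum at age 5 (0.663).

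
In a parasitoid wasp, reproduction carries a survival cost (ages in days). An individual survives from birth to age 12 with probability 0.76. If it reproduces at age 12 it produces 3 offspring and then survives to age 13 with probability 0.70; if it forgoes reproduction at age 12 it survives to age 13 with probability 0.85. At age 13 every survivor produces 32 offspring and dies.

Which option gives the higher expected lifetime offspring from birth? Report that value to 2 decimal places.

20.67

breed at age 12: R₀ = 0.76 × (3 + 0.70 × 32) = 0.76 × 25.4000 = 19.3040
delay to age 13: R₀ = 0.76 × (0.85 × 32) = 0.76 × 27.2000 = 20.6720
Higher: delay to age 13 (20.6720).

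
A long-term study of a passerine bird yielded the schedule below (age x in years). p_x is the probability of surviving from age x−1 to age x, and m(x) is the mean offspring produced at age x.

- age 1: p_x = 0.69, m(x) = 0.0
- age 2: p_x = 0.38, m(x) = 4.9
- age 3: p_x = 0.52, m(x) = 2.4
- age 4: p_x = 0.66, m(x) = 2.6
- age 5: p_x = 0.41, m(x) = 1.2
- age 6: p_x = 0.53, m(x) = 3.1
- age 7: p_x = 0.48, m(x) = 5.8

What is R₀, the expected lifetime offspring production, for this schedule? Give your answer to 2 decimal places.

2.01

Survivorship from birth: l_x = p_1·p_2·…·p_x.
  l_1 = 0.69000
  l_2 = 0.26220
  l_3 = 0.13634
  l_4 = 0.08999
  l_5 = 0.03689
  l_6 = 0.01955
  l_7 = 0.00939
R₀ = Σ l_x m(x):
  age 1: 0.69000 × 0.0 = 0.0000
  age 2: 0.26220 × 4.9 = 1.2848
  age 3: 0.13634 × 2.4 = 0.3272
  age 4: 0.08999 × 2.6 = 0.2340
  age 5: 0.03689 × 1.2 = 0.0443
  age 6: 0.01955 × 3.1 = 0.0606
  age 7: 0.00939 × 5.8 = 0.0545
R₀ = 0.0000 + 1.2848 + 0.3272 + 0.2340 + 0.0443 + 0.0606 + 0.0545 = 2.0053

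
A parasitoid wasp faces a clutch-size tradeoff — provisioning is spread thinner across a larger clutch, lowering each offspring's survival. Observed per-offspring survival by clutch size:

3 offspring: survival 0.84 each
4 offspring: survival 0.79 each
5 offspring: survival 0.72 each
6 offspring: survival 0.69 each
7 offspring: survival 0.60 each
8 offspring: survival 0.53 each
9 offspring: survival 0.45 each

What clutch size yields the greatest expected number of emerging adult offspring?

8

Expected emerging adult offspring = c × s(c):
  c=3: 3 × 0.84 = 2.520
  c=4: 4 × 0.79 = 3.160
  c=5: 5 × 0.72 = 3.600
  c=6: 6 × 0.69 = 4.140
  c=7: 7 × 0.60 = 4.200
  c=8: 8 × 0.53 = 4.240
  c=9: 9 × 0.45 = 4.050
Maximum at c = 8 (4.240 emerging adult offspring).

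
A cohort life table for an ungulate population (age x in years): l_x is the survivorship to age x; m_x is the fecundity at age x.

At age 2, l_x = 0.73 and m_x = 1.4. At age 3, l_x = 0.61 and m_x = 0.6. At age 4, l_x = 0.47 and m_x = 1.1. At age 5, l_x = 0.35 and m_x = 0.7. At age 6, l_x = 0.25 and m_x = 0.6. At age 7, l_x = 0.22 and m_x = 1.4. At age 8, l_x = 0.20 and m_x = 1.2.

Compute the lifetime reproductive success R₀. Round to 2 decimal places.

R₀ = Σ l_x m_x:
  age 2: 0.73 × 1.4 = 1.0220
  age 3: 0.61 × 0.6 = 0.3660
  age 4: 0.47 × 1.1 = 0.5170
  age 5: 0.35 × 0.7 = 0.2450
  age 6: 0.25 × 0.6 = 0.1500
  age 7: 0.22 × 1.4 = 0.3080
  age 8: 0.20 × 1.2 = 0.2400
R₀ = 1.0220 + 0.3660 + 0.5170 + 0.2450 + 0.1500 + 0.3080 + 0.2400 = 2.8480

2.85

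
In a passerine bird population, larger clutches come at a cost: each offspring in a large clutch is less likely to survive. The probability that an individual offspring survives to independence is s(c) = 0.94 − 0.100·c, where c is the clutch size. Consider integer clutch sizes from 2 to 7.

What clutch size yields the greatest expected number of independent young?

5

Expected independent young = c × s(c):
  c=2: 2 × 0.740 = 1.480
  c=3: 3 × 0.640 = 1.920
  c=4: 4 × 0.540 = 2.160
  c=5: 5 × 0.440 = 2.200
  c=6: 6 × 0.340 = 2.040
  c=7: 7 × 0.240 = 1.680
Maximum at c = 5 (2.200 independent young).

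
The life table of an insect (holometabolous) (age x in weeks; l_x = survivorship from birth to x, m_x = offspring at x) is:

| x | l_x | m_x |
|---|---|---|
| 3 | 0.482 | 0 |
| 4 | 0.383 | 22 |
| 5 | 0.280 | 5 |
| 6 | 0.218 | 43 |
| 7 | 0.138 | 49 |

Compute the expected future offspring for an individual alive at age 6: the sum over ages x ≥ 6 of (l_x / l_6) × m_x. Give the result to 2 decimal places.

74.02

l_6 = 0.218. Conditional survival from age 6 to x is l_x / l_6.
  x=6: (0.218/0.218) × 43 = 43.0000
  x=7: (0.138/0.218) × 49 = 31.0183
Sum = 43.0000 + 31.0183 = 74.0183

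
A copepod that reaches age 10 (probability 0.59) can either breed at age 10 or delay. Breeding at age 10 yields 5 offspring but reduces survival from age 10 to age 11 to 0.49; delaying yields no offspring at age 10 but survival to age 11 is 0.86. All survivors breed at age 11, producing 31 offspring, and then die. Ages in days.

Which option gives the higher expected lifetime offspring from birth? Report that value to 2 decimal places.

15.73

breed at age 10: R₀ = 0.59 × (5 + 0.49 × 31) = 0.59 × 20.1900 = 11.9121
delay to age 11: R₀ = 0.59 × (0.86 × 31) = 0.59 × 26.6600 = 15.7294
Higher: delay to age 11 (15.7294).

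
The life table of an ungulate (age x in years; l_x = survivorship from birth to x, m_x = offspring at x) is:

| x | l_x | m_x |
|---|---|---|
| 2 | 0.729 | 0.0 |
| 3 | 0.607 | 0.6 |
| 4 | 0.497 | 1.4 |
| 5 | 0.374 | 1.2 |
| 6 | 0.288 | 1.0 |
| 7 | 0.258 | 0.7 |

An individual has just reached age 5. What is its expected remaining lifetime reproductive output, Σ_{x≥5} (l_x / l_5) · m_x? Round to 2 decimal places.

2.45

l_5 = 0.374. Conditional survival from age 5 to x is l_x / l_5.
  x=5: (0.374/0.374) × 1.2 = 1.2000
  x=6: (0.288/0.374) × 1.0 = 0.7701
  x=7: (0.258/0.374) × 0.7 = 0.4829
Sum = 1.2000 + 0.7701 + 0.4829 = 2.4529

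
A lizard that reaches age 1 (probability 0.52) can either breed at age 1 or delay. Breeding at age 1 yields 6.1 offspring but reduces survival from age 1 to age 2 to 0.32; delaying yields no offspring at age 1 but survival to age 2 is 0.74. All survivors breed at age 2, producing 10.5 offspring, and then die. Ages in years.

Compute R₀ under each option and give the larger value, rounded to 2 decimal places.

breed at age 1: R₀ = 0.52 × (6.1 + 0.32 × 10.5) = 0.52 × 9.4600 = 4.9192
delay to age 2: R₀ = 0.52 × (0.74 × 10.5) = 0.52 × 7.7700 = 4.0404
Higher: breed at age 1 (4.9192).

4.92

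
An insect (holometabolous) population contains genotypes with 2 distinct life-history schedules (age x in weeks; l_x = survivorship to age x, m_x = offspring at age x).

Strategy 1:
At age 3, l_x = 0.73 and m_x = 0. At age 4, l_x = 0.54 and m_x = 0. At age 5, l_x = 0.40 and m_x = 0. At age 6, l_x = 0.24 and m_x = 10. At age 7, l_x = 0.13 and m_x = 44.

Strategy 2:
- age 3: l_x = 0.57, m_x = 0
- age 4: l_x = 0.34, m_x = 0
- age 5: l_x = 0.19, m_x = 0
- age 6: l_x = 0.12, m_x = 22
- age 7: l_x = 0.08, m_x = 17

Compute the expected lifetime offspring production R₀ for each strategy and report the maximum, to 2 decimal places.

8.12

Strategy 1: R₀ = 0.73×0 + 0.54×0 + 0.40×0 + 0.24×10 + 0.13×44 = 8.1200
Strategy 2: R₀ = 0.57×0 + 0.34×0 + 0.19×0 + 0.12×22 + 0.08×17 = 4.0000
Highest R₀: strategy 1 with 8.1200.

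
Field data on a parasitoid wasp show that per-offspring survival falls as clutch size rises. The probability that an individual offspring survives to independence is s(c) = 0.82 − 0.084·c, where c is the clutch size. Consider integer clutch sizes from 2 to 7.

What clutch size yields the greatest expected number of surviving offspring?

Expected surviving offspring = c × s(c):
  c=2: 2 × 0.652 = 1.304
  c=3: 3 × 0.568 = 1.704
  c=4: 4 × 0.484 = 1.936
  c=5: 5 × 0.400 = 2.000
  c=6: 6 × 0.316 = 1.896
  c=7: 7 × 0.232 = 1.624
Maximum at c = 5 (2.000 surviving offspring).

5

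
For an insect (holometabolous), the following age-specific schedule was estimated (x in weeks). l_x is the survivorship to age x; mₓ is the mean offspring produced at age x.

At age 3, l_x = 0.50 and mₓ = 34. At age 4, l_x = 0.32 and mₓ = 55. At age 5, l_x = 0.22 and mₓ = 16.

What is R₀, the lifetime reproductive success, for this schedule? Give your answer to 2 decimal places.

R₀ = Σ l_x mₓ:
  age 3: 0.50 × 34 = 17.0000
  age 4: 0.32 × 55 = 17.6000
  age 5: 0.22 × 16 = 3.5200
R₀ = 17.0000 + 17.6000 + 3.5200 = 38.1200

38.12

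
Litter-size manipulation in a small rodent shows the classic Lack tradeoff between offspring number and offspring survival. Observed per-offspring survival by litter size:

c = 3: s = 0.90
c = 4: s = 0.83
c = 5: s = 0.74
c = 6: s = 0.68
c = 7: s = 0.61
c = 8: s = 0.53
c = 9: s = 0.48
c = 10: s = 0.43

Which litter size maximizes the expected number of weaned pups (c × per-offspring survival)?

9

Expected weaned pups = c × s(c):
  c=3: 3 × 0.90 = 2.700
  c=4: 4 × 0.83 = 3.320
  c=5: 5 × 0.74 = 3.700
  c=6: 6 × 0.68 = 4.080
  c=7: 7 × 0.61 = 4.270
  c=8: 8 × 0.53 = 4.240
  c=9: 9 × 0.48 = 4.320
  c=10: 10 × 0.43 = 4.300
Maximum at c = 9 (4.320 weaned pups).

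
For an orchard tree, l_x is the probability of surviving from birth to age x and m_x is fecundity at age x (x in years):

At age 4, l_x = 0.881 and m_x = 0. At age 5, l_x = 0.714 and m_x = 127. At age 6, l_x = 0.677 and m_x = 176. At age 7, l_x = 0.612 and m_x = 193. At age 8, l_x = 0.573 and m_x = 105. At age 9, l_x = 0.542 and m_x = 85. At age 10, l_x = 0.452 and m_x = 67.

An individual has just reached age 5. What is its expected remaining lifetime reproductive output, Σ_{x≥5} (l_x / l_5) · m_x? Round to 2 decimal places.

650.51

l_5 = 0.714. Conditional survival from age 5 to x is l_x / l_5.
  x=5: (0.714/0.714) × 127 = 127.0000
  x=6: (0.677/0.714) × 176 = 166.8796
  x=7: (0.612/0.714) × 193 = 165.4286
  x=8: (0.573/0.714) × 105 = 84.2647
  x=9: (0.542/0.714) × 85 = 64.5238
  x=10: (0.452/0.714) × 67 = 42.4146
Sum = 127.0000 + 166.8796 + 165.4286 + 84.2647 + 64.5238 + 42.4146 = 650.5112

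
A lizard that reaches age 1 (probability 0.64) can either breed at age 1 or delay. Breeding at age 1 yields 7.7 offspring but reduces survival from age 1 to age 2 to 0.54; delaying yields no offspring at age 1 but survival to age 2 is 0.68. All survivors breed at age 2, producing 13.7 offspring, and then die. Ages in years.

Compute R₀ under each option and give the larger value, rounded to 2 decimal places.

9.66

breed at age 1: R₀ = 0.64 × (7.7 + 0.54 × 13.7) = 0.64 × 15.0980 = 9.6627
delay to age 2: R₀ = 0.64 × (0.68 × 13.7) = 0.64 × 9.3160 = 5.9622
Higher: breed at age 1 (9.6627).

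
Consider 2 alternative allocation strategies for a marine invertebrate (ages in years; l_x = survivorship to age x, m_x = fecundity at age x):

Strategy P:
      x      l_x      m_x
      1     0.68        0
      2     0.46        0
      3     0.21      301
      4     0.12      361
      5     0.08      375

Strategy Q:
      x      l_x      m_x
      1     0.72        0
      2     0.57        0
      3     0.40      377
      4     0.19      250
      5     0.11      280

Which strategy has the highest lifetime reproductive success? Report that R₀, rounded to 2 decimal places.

229.10

Strategy P: R₀ = 0.68×0 + 0.46×0 + 0.21×301 + 0.12×361 + 0.08×375 = 136.5300
Strategy Q: R₀ = 0.72×0 + 0.57×0 + 0.40×377 + 0.19×250 + 0.11×280 = 229.1000
Highest R₀: strategy Q with 229.1000.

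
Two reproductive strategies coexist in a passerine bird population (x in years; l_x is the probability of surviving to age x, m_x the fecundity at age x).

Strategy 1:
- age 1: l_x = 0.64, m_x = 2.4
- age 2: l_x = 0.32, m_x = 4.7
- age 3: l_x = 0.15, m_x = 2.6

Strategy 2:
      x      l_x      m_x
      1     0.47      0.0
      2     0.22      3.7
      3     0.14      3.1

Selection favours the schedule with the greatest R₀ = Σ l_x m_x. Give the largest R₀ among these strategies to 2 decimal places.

3.43

Strategy 1: R₀ = 0.64×2.4 + 0.32×4.7 + 0.15×2.6 = 3.4300
Strategy 2: R₀ = 0.47×0.0 + 0.22×3.7 + 0.14×3.1 = 1.2480
Highest R₀: strategy 1 with 3.4300.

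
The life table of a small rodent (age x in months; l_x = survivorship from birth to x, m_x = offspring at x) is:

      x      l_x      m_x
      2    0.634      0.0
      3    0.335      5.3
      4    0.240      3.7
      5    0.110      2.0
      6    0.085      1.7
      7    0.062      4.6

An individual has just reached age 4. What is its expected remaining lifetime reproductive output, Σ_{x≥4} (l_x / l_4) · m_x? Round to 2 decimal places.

6.41

l_4 = 0.240. Conditional survival from age 4 to x is l_x / l_4.
  x=4: (0.240/0.240) × 3.7 = 3.7000
  x=5: (0.110/0.240) × 2.0 = 0.9167
  x=6: (0.085/0.240) × 1.7 = 0.6021
  x=7: (0.062/0.240) × 4.6 = 1.1883
Sum = 3.7000 + 0.9167 + 0.6021 + 1.1883 = 6.4071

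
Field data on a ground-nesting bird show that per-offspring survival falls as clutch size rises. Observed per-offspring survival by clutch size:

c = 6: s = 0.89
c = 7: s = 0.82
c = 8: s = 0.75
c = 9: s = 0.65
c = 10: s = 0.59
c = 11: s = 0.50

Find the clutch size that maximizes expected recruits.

Expected recruits = c × s(c):
  c=6: 6 × 0.89 = 5.340
  c=7: 7 × 0.82 = 5.740
  c=8: 8 × 0.75 = 6.000
  c=9: 9 × 0.65 = 5.850
  c=10: 10 × 0.59 = 5.900
  c=11: 11 × 0.50 = 5.500
Maximum at c = 8 (6.000 recruits).

8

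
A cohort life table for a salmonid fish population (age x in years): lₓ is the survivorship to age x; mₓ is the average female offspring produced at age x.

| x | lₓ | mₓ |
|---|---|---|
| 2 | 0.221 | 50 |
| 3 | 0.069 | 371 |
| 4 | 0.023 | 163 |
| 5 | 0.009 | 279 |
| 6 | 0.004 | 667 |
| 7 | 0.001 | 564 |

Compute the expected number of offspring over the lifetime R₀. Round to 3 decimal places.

46.141

R₀ = Σ lₓ mₓ:
  age 2: 0.221 × 50 = 11.0500
  age 3: 0.069 × 371 = 25.5990
  age 4: 0.023 × 163 = 3.7490
  age 5: 0.009 × 279 = 2.5110
  age 6: 0.004 × 667 = 2.6680
  age 7: 0.001 × 564 = 0.5640
R₀ = 11.0500 + 25.5990 + 3.7490 + 2.5110 + 2.6680 + 0.5640 = 46.1410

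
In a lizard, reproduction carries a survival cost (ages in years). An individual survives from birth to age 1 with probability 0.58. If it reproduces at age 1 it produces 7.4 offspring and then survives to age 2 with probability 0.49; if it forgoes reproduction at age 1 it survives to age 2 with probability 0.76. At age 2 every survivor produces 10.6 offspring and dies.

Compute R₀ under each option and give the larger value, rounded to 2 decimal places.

7.30

breed at age 1: R₀ = 0.58 × (7.4 + 0.49 × 10.6) = 0.58 × 12.5940 = 7.3045
delay to age 2: R₀ = 0.58 × (0.76 × 10.6) = 0.58 × 8.0560 = 4.6725
Higher: breed at age 1 (7.3045).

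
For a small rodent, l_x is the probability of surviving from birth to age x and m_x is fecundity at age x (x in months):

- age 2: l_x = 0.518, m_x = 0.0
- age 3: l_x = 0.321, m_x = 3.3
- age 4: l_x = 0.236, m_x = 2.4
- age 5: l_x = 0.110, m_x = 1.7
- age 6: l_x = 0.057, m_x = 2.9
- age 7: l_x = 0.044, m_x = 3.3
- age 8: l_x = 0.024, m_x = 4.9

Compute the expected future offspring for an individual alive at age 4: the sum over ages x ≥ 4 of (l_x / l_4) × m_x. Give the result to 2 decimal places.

l_4 = 0.236. Conditional survival from age 4 to x is l_x / l_4.
  x=4: (0.236/0.236) × 2.4 = 2.4000
  x=5: (0.110/0.236) × 1.7 = 0.7924
  x=6: (0.057/0.236) × 2.9 = 0.7004
  x=7: (0.044/0.236) × 3.3 = 0.6153
  x=8: (0.024/0.236) × 4.9 = 0.4983
Sum = 2.4000 + 0.7924 + 0.7004 + 0.6153 + 0.4983 = 5.0064

5.01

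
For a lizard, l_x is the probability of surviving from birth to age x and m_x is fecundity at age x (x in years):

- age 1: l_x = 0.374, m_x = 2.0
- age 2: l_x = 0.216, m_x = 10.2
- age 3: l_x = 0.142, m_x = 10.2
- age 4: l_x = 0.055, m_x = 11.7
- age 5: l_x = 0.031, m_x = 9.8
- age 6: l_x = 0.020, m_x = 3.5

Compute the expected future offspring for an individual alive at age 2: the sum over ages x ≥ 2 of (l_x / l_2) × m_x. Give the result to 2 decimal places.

l_2 = 0.216. Conditional survival from age 2 to x is l_x / l_2.
  x=2: (0.216/0.216) × 10.2 = 10.2000
  x=3: (0.142/0.216) × 10.2 = 6.7056
  x=4: (0.055/0.216) × 11.7 = 2.9792
  x=5: (0.031/0.216) × 9.8 = 1.4065
  x=6: (0.020/0.216) × 3.5 = 0.3241
Sum = 10.2000 + 6.7056 + 2.9792 + 1.4065 + 0.3241 = 21.6153

21.62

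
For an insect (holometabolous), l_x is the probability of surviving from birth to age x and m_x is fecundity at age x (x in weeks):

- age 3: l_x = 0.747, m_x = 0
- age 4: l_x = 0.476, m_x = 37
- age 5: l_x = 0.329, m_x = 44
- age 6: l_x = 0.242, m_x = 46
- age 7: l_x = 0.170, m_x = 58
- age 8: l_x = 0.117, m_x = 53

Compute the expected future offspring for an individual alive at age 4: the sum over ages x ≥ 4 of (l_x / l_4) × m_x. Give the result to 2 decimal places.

124.54

l_4 = 0.476. Conditional survival from age 4 to x is l_x / l_4.
  x=4: (0.476/0.476) × 37 = 37.0000
  x=5: (0.329/0.476) × 44 = 30.4118
  x=6: (0.242/0.476) × 46 = 23.3866
  x=7: (0.170/0.476) × 58 = 20.7143
  x=8: (0.117/0.476) × 53 = 13.0273
Sum = 37.0000 + 30.4118 + 23.3866 + 20.7143 + 13.0273 = 124.5399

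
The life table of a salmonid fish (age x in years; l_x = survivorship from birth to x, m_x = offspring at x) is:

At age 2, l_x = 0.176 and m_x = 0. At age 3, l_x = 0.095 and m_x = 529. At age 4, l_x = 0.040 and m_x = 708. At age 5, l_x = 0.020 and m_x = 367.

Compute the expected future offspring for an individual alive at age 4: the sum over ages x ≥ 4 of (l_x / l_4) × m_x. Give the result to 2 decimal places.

891.50

l_4 = 0.040. Conditional survival from age 4 to x is l_x / l_4.
  x=4: (0.040/0.040) × 708 = 708.0000
  x=5: (0.020/0.040) × 367 = 183.5000
Sum = 708.0000 + 183.5000 = 891.5000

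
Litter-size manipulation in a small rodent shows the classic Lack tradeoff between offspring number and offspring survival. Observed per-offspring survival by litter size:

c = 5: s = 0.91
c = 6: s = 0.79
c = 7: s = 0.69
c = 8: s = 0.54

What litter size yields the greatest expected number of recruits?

7

Expected recruits = c × s(c):
  c=5: 5 × 0.91 = 4.550
  c=6: 6 × 0.79 = 4.740
  c=7: 7 × 0.69 = 4.830
  c=8: 8 × 0.54 = 4.320
Maximum at c = 7 (4.830 recruits).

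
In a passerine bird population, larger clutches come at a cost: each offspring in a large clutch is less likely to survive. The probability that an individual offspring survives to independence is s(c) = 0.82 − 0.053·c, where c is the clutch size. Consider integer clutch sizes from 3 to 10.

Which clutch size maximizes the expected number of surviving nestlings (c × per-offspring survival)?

8

Expected surviving nestlings = c × s(c):
  c=3: 3 × 0.661 = 1.983
  c=4: 4 × 0.608 = 2.432
  c=5: 5 × 0.555 = 2.775
  c=6: 6 × 0.502 = 3.012
  c=7: 7 × 0.449 = 3.143
  c=8: 8 × 0.396 = 3.168
  c=9: 9 × 0.343 = 3.087
  c=10: 10 × 0.290 = 2.900
Maximum at c = 8 (3.168 surviving nestlings).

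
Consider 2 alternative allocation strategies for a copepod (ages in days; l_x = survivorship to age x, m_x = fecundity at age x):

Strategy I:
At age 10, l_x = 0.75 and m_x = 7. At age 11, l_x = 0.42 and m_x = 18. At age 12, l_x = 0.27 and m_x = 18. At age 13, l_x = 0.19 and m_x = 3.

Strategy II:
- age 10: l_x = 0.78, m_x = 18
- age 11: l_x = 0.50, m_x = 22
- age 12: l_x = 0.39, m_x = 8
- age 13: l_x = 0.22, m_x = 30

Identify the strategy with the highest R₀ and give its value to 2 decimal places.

Strategy I: R₀ = 0.75×7 + 0.42×18 + 0.27×18 + 0.19×3 = 18.2400
Strategy II: R₀ = 0.78×18 + 0.50×22 + 0.39×8 + 0.22×30 = 34.7600
Highest R₀: strategy II with 34.7600.

34.76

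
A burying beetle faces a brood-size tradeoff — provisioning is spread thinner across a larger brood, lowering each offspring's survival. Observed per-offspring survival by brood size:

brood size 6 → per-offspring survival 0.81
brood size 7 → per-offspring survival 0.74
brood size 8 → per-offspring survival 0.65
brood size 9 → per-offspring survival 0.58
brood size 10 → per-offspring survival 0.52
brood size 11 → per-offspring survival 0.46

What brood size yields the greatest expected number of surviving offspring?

9

Expected surviving offspring = c × s(c):
  c=6: 6 × 0.81 = 4.860
  c=7: 7 × 0.74 = 5.180
  c=8: 8 × 0.65 = 5.200
  c=9: 9 × 0.58 = 5.220
  c=10: 10 × 0.52 = 5.200
  c=11: 11 × 0.46 = 5.060
Maximum at c = 9 (5.220 surviving offspring).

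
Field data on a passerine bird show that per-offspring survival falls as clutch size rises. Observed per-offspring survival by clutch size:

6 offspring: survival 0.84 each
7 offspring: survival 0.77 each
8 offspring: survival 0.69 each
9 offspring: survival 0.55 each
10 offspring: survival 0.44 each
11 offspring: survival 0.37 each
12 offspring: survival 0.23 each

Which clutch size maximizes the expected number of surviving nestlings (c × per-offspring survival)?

8

Expected surviving nestlings = c × s(c):
  c=6: 6 × 0.84 = 5.040
  c=7: 7 × 0.77 = 5.390
  c=8: 8 × 0.69 = 5.520
  c=9: 9 × 0.55 = 4.950
  c=10: 10 × 0.44 = 4.400
  c=11: 11 × 0.37 = 4.070
  c=12: 12 × 0.23 = 2.760
Maximum at c = 8 (5.520 surviving nestlings).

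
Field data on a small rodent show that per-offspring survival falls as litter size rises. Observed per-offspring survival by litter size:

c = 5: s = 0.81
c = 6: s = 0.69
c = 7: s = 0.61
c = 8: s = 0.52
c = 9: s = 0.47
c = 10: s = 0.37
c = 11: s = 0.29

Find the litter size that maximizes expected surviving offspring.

7

Expected surviving offspring = c × s(c):
  c=5: 5 × 0.81 = 4.050
  c=6: 6 × 0.69 = 4.140
  c=7: 7 × 0.61 = 4.270
  c=8: 8 × 0.52 = 4.160
  c=9: 9 × 0.47 = 4.230
  c=10: 10 × 0.37 = 3.700
  c=11: 11 × 0.29 = 3.190
Maximum at c = 7 (4.270 surviving offspring).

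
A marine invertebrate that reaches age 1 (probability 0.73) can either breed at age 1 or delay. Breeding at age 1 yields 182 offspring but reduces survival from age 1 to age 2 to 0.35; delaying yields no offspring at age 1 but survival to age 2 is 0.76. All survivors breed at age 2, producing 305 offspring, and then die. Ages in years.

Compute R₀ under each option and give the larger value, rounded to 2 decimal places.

breed at age 1: R₀ = 0.73 × (182 + 0.35 × 305) = 0.73 × 288.7500 = 210.7875
delay to age 2: R₀ = 0.73 × (0.76 × 305) = 0.73 × 231.8000 = 169.2140
Higher: breed at age 1 (210.7875).

210.79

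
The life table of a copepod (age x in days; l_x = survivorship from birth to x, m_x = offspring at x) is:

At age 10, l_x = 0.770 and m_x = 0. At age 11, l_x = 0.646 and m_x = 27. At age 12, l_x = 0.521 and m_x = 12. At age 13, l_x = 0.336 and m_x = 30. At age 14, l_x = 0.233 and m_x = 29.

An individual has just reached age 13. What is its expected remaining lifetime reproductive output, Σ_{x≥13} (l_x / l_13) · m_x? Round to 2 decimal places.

50.11

l_13 = 0.336. Conditional survival from age 13 to x is l_x / l_13.
  x=13: (0.336/0.336) × 30 = 30.0000
  x=14: (0.233/0.336) × 29 = 20.1101
Sum = 30.0000 + 20.1101 = 50.1101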